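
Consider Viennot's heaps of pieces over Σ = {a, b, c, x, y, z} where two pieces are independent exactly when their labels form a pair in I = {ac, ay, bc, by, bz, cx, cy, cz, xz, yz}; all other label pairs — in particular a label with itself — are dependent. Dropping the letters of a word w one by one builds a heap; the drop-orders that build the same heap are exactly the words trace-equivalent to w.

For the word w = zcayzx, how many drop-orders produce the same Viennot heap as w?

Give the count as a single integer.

0(z) covers ∅
1(c) covers ∅
2(a) covers 0:z
3(y) covers ∅
4(z) covers 2:a
5(x) covers 2:a, 3:y
floor of heap: 0:z, 1:c, 3:y
completions by unplaced set U, small U first (add the entries for U minus each lowest piece of U):
  |U|=1: {1}:1  {4}:1  {5}:1
  |U|=2: {1,4}:2  {1,5}:2  {3,5}:1  {4,5}:2
  |U|=3: {1,3,5}:3  {1,4,5}:6  {2,4,5}:2  {3,4,5}:3
  |U|=4: {0,2,4,5}:2  {1,2,4,5}:8  {1,3,4,5}:12  {2,3,4,5}:5
  start at 0(z): 25
  start at 1(c): 7
  start at 3(y): 10
sum over floor = 42

42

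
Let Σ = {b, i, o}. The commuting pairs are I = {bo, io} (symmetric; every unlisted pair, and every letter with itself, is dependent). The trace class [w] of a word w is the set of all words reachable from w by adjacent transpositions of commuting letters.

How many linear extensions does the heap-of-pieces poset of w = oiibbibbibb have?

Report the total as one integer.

11

piece 0:o — minimal
piece 1:i — minimal
piece 2:i rests on {1:i}
piece 3:b rests on {2:i}
piece 4:b rests on {3:b}
piece 5:i rests on {4:b}
piece 6:b rests on {5:i}
piece 7:b rests on {6:b}
piece 8:i rests on {7:b}
piece 9:b rests on {8:i}
piece 10:b rests on {9:b}
minimal pieces: {0:o, 1:i}
ways to finish when only these pieces remain (= sum over removing one remaining piece with nothing left below it):
  1 left: {0}→1  {10}→1
  2 left: {0,10}→2  {9,10}→1
  3 left: {0,9,10}→3  {8,9,10}→1
  4 left: {0,8,9,10}→4  {7,8,9,10}→1
  5 left: {0,7,8,9,10}→5  {6,7,8,9,10}→1
  6 left: {0,6,7,8,9,10}→6  {5,6,7,8,9,10}→1
  7 left: {0,5,6,7,8,9,10}→7  {4,5,6,7,8,9,10}→1
  8 left: {0,4,5,6,7,8,9,10}→8  {3,4,5,6,7,8,9,10}→1
  9 left: {0,3,4,5,6,7,8,9,10}→9  {2,3,4,5,6,7,8,9,10}→1
  placing 0:o first → 1 extensions
  placing 1:i first → 10 extensions
total linear extensions = 11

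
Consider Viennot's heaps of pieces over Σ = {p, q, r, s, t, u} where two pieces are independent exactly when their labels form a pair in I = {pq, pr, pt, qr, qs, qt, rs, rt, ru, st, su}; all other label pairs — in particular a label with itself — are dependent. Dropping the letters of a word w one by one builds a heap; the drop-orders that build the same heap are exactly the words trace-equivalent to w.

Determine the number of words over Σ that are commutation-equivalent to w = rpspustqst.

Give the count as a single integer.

#0=r has no predecessor
#1=p has no predecessor
#2=s depends on [1:p]
#3=p depends on [2:s]
#4=u depends on [3:p]
#5=s depends on [3:p]
#6=t depends on [4:u]
#7=q depends on [4:u]
#8=s depends on [5:s]
#9=t depends on [6:t]
sources: [0:r, 1:p]
N(rest) = Σ N(rest − s) over sources s of rest; N(one piece) = 1:
  size 1 → [0]=1  [7]=1  [8]=1  [9]=1
  size 2 → [0,7]=2  [0,8]=2  [0,9]=2  [5,8]=1  [6,9]=1  [7,8]=2  [7,9]=2  [8,9]=2
  size 3 → [0,5,8]=3  [0,6,9]=3  [0,7,8]=6  [0,7,9]=6  [0,8,9]=6  [5,7,8]=3  [5,8,9]=3  [6,7,9]=3  [6,8,9]=3  [7,8,9]=6
  size 4 → [0,5,7,8]=12  [0,5,8,9]=12  [0,6,7,9]=12  [0,6,8,9]=12  [0,7,8,9]=24  [4,6,7,9]=3  [5,6,8,9]=6  [5,7,8,9]=12  [6,7,8,9]=12
  size 5 → [0,4,6,7,9]=15  [0,5,6,8,9]=30  [0,5,7,8,9]=60  [0,6,7,8,9]=60  [4,6,7,8,9]=15  [5,6,7,8,9]=30
  size 6 → [0,4,6,7,8,9]=90  [0,5,6,7,8,9]=180  [4,5,6,7,8,9]=45
  size 7 → [0,4,5,6,7,8,9]=315  [3,4,5,6,7,8,9]=45
  size 8 → [0,3,4,5,6,7,8,9]=360  [2,3,4,5,6,7,8,9]=45
  first=0(r) contributes 45
  first=1(p) contributes 405
|[w]| = 450

450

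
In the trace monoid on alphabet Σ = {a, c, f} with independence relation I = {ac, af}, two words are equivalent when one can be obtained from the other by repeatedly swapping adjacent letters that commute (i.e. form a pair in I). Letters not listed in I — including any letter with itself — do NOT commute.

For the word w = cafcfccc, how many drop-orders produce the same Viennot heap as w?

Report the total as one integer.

drop 0:c onto floor
drop 1:a onto floor
drop 2:f onto {0:c}
drop 3:c onto {2:f}
drop 4:f onto {3:c}
drop 5:c onto {4:f}
drop 6:c onto {5:c}
drop 7:c onto {6:c}
ground layer = {0:c, 1:a}
drop-orders for the pieces not yet dropped (sum over which currently-grounded one goes next):
  1 to go: {1} 1  {7} 1
  2 to go: {1,7} 2  {6,7} 1
  3 to go: {1,6,7} 3  {5,6,7} 1
  4 to go: {1,5,6,7} 4  {4,5,6,7} 1
  5 to go: {1,4,5,6,7} 5  {3,4,5,6,7} 1
  6 to go: {1,3,4,5,6,7} 6  {2,3,4,5,6,7} 1
  if 0:c drops first: 7 orders
  if 1:a drops first: 1 orders
heap linearizations: 8

8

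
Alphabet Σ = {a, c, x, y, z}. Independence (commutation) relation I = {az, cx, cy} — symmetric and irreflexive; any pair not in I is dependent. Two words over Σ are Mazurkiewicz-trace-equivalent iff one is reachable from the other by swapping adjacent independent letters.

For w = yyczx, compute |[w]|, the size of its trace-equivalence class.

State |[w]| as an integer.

piece 0:y — minimal
piece 1:y rests on {0:y}
piece 2:c — minimal
piece 3:z rests on {1:y, 2:c}
piece 4:x rests on {3:z}
minimal pieces: {0:y, 2:c}
ways to finish when only these pieces remain (= sum over removing one remaining piece with nothing left below it):
  1 left: {4}→1
  2 left: {3,4}→1
  3 left: {1,3,4}→1  {2,3,4}→1
  placing 0:y first → 2 extensions
  placing 2:c first → 1 extensions
total linear extensions = 3

3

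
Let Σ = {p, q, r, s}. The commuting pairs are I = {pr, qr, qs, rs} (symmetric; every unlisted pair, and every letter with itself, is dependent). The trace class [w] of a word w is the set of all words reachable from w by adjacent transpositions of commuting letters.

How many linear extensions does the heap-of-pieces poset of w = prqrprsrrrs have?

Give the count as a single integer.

462

0(p) covers ∅
1(r) covers ∅
2(q) covers 0:p
3(r) covers 1:r
4(p) covers 2:q
5(r) covers 3:r
6(s) covers 4:p
7(r) covers 5:r
8(r) covers 7:r
9(r) covers 8:r
10(s) covers 6:s
floor of heap: 0:p, 1:r
completions by unplaced set U, small U first (add the entries for U minus each lowest piece of U):
  |U|=1: {9}:1  {10}:1
  |U|=2: {6,10}:1  {8,9}:1  {9,10}:2
  |U|=3: {4,6,10}:1  {6,9,10}:3  {7,8,9}:1  {8,9,10}:3
  |U|=4: {2,4,6,10}:1  {4,6,9,10}:4  {5,7,8,9}:1  {6,8,9,10}:6  {7,8,9,10}:4
  |U|=5: {0,2,4,6,10}:1  {2,4,6,9,10}:5  {3,5,7,8,9}:1  {4,6,8,9,10}:10  {5,7,8,9,10}:5  {6,7,8,9,10}:10
  |U|=6: {0,2,4,6,9,10}:6  {1,3,5,7,8,9}:1  {2,4,6,8,9,10}:15  {3,5,7,8,9,10}:6  {4,6,7,8,9,10}:20  {5,6,7,8,9,10}:15
  |U|=7: {0,2,4,6,8,9,10}:21  {1,3,5,7,8,9,10}:7  {2,4,6,7,8,9,10}:35  {3,5,6,7,8,9,10}:21  {4,5,6,7,8,9,10}:35
  |U|=8: {0,2,4,6,7,8,9,10}:56  {1,3,5,6,7,8,9,10}:28  {2,4,5,6,7,8,9,10}:70  {3,4,5,6,7,8,9,10}:56
  |U|=9: {0,2,4,5,6,7,8,9,10}:126  {1,3,4,5,6,7,8,9,10}:84  {2,3,4,5,6,7,8,9,10}:126
  start at 0(p): 210
  start at 1(r): 252
sum over floor = 462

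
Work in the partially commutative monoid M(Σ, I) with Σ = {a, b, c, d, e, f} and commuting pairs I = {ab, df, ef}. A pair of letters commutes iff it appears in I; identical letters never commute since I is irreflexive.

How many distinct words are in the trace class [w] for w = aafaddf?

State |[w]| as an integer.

3

drop 0:a onto floor
drop 1:a onto {0:a}
drop 2:f onto {1:a}
drop 3:a onto {2:f}
drop 4:d onto {3:a}
drop 5:d onto {4:d}
drop 6:f onto {3:a}
ground layer = {0:a}
drop-orders for the pieces not yet dropped (sum over which currently-grounded one goes next):
  1 to go: {5} 1  {6} 1
  2 to go: {4,5} 1  {5,6} 2
  3 to go: {4,5,6} 3
  4 to go: {3,4,5,6} 3
  5 to go: {2,3,4,5,6} 3
  if 0:a drops first: 3 orders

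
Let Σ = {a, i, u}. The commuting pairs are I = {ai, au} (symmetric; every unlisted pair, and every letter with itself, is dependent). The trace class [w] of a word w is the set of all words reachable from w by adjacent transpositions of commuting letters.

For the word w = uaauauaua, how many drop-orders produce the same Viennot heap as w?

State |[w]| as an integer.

126

drop 0:u onto floor
drop 1:a onto floor
drop 2:a onto {1:a}
drop 3:u onto {0:u}
drop 4:a onto {2:a}
drop 5:u onto {3:u}
drop 6:a onto {4:a}
drop 7:u onto {5:u}
drop 8:a onto {6:a}
ground layer = {0:u, 1:a}
drop-orders for the pieces not yet dropped (sum over which currently-grounded one goes next):
  1 to go: {7} 1  {8} 1
  2 to go: {5,7} 1  {6,8} 1  {7,8} 2
  3 to go: {3,5,7} 1  {4,6,8} 1  {5,7,8} 3  {6,7,8} 3
  4 to go: {0,3,5,7} 1  {2,4,6,8} 1  {3,5,7,8} 4  {4,6,7,8} 4  {5,6,7,8} 6
  5 to go: {0,3,5,7,8} 5  {1,2,4,6,8} 1  {2,4,6,7,8} 5  {3,5,6,7,8} 10  {4,5,6,7,8} 10
  6 to go: {0,3,5,6,7,8} 15  {1,2,4,6,7,8} 6  {2,4,5,6,7,8} 15  {3,4,5,6,7,8} 20
  7 to go: {0,3,4,5,6,7,8} 35  {1,2,4,5,6,7,8} 21  {2,3,4,5,6,7,8} 35
  if 0:u drops first: 56 orders
  if 1:a drops first: 70 orders
heap linearizations: 126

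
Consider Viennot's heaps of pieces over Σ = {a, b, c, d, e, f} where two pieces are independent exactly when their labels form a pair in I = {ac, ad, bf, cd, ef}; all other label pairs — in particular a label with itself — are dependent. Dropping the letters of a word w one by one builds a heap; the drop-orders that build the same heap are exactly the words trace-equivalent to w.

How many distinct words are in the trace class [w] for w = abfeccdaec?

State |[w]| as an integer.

#0=a has no predecessor
#1=b depends on [0:a]
#2=f depends on [0:a]
#3=e depends on [1:b]
#4=c depends on [2:f, 3:e]
#5=c depends on [4:c]
#6=d depends on [2:f, 3:e]
#7=a depends on [2:f, 3:e]
#8=e depends on [5:c, 6:d, 7:a]
#9=c depends on [8:e]
sources: [0:a]
N(rest) = Σ N(rest − s) over sources s of rest; N(one piece) = 1:
  size 1 → [9]=1
  size 2 → [8,9]=1
  size 3 → [5,8,9]=1  [6,8,9]=1  [7,8,9]=1
  size 4 → [4,5,8,9]=1  [5,6,8,9]=2  [5,7,8,9]=2  [6,7,8,9]=2
  size 5 → [4,5,6,8,9]=3  [4,5,7,8,9]=3  [5,6,7,8,9]=6
  size 6 → [4,5,6,7,8,9]=12
  size 7 → [2,4,5,6,7,8,9]=12  [3,4,5,6,7,8,9]=12
  size 8 → [1,3,4,5,6,7,8,9]=12  [2,3,4,5,6,7,8,9]=24
  first=0(a) contributes 36

36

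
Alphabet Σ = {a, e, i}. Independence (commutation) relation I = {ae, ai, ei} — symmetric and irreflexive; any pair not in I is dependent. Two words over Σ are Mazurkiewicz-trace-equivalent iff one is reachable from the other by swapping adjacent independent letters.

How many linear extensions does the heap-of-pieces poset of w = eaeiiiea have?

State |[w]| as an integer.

560

piece 0:e — minimal
piece 1:a — minimal
piece 2:e rests on {0:e}
piece 3:i — minimal
piece 4:i rests on {3:i}
piece 5:i rests on {4:i}
piece 6:e rests on {2:e}
piece 7:a rests on {1:a}
minimal pieces: {0:e, 1:a, 3:i}
ways to finish when only these pieces remain (= sum over removing one remaining piece with nothing left below it):
  1 left: {5}→1  {6}→1  {7}→1
  2 left: {1,7}→1  {2,6}→1  {4,5}→1  {5,6}→2  {5,7}→2  {6,7}→2
  3 left: {0,2,6}→1  {1,5,7}→3  {1,6,7}→3  {2,5,6}→3  {2,6,7}→3  {3,4,5}→1  {4,5,6}→3  {4,5,7}→3  {5,6,7}→6
  4 left: {0,2,5,6}→4  {0,2,6,7}→4  {1,2,6,7}→6  {1,4,5,7}→6  {1,5,6,7}→12  {2,4,5,6}→6  {2,5,6,7}→12  {3,4,5,6}→4  {3,4,5,7}→4  {4,5,6,7}→12
  5 left: {0,1,2,6,7}→10  {0,2,4,5,6}→10  {0,2,5,6,7}→20  {1,2,5,6,7}→30  {1,3,4,5,7}→10  {1,4,5,6,7}→30  {2,3,4,5,6}→10  {2,4,5,6,7}→30  {3,4,5,6,7}→20
  6 left: {0,1,2,5,6,7}→60  {0,2,3,4,5,6}→20  {0,2,4,5,6,7}→60  {1,2,4,5,6,7}→90  {1,3,4,5,6,7}→60  {2,3,4,5,6,7}→60
  placing 0:e first → 210 extensions
  placing 1:a first → 140 extensions
  placing 3:i first → 210 extensions
total linear extensions = 560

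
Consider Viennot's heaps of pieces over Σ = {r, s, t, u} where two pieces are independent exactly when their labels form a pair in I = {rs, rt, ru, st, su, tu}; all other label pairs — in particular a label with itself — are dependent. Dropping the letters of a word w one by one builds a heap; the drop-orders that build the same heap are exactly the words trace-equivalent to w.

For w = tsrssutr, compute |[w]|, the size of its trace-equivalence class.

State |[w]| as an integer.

1680

0(t) covers ∅
1(s) covers ∅
2(r) covers ∅
3(s) covers 1:s
4(s) covers 3:s
5(u) covers ∅
6(t) covers 0:t
7(r) covers 2:r
floor of heap: 0:t, 1:s, 2:r, 5:u
completions by unplaced set U, small U first (add the entries for U minus each lowest piece of U):
  |U|=1: {4}:1  {5}:1  {6}:1  {7}:1
  |U|=2: {0,6}:1  {2,7}:1  {3,4}:1  {4,5}:2  {4,6}:2  {4,7}:2  {5,6}:2  {5,7}:2  {6,7}:2
  |U|=3: {0,4,6}:3  {0,5,6}:3  {0,6,7}:3  {1,3,4}:1  {2,4,7}:3  {2,5,7}:3  {2,6,7}:3  {3,4,5}:3  {3,4,6}:3  {3,4,7}:3  {4,5,6}:6  {4,5,7}:6  {4,6,7}:6  {5,6,7}:6
  |U|=4: {0,2,6,7}:6  {0,3,4,6}:6  {0,4,5,6}:12  {0,4,6,7}:12  {0,5,6,7}:12  {1,3,4,5}:4  {1,3,4,6}:4  {1,3,4,7}:4  {2,3,4,7}:6  {2,4,5,7}:12  {2,4,6,7}:12  {2,5,6,7}:12  {3,4,5,6}:12  {3,4,5,7}:12  {3,4,6,7}:12  {4,5,6,7}:24
  |U|=5: {0,1,3,4,6}:10  {0,2,4,6,7}:30  {0,2,5,6,7}:30  {0,3,4,5,6}:30  {0,3,4,6,7}:30  {0,4,5,6,7}:60  {1,2,3,4,7}:10  {1,3,4,5,6}:20  {1,3,4,5,7}:20  {1,3,4,6,7}:20  {2,3,4,5,7}:30  {2,3,4,6,7}:30  {2,4,5,6,7}:60  {3,4,5,6,7}:60
  |U|=6: {0,1,3,4,5,6}:60  {0,1,3,4,6,7}:60  {0,2,3,4,6,7}:90  {0,2,4,5,6,7}:180  {0,3,4,5,6,7}:180  {1,2,3,4,5,7}:60  {1,2,3,4,6,7}:60  {1,3,4,5,6,7}:120  {2,3,4,5,6,7}:180
  start at 0(t): 420
  start at 1(s): 630
  start at 2(r): 420
  start at 5(u): 210
sum over floor = 1680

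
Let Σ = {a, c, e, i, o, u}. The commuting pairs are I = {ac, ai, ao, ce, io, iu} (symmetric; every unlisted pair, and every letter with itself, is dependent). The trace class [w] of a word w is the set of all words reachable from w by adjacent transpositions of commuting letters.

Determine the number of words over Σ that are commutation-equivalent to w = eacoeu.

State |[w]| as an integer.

#0=e has no predecessor
#1=a depends on [0:e]
#2=c has no predecessor
#3=o depends on [0:e, 2:c]
#4=e depends on [1:a, 3:o]
#5=u depends on [4:e]
sources: [0:e, 2:c]
N(rest) = Σ N(rest − s) over sources s of rest; N(one piece) = 1:
  size 1 → [5]=1
  size 2 → [4,5]=1
  size 3 → [1,4,5]=1  [3,4,5]=1
  size 4 → [1,3,4,5]=2  [2,3,4,5]=1
  first=0(e) contributes 3
  first=2(c) contributes 2
|[w]| = 5

5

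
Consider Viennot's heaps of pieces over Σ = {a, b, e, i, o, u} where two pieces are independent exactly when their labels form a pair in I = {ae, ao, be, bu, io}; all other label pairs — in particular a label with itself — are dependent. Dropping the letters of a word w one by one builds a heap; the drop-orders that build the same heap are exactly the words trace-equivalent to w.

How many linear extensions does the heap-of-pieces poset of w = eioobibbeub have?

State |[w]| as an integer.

drop 0:e onto floor
drop 1:i onto {0:e}
drop 2:o onto {0:e}
drop 3:o onto {2:o}
drop 4:b onto {1:i, 3:o}
drop 5:i onto {4:b}
drop 6:b onto {5:i}
drop 7:b onto {6:b}
drop 8:e onto {5:i}
drop 9:u onto {8:e}
drop 10:b onto {7:b}
ground layer = {0:e}
drop-orders for the pieces not yet dropped (sum over which currently-grounded one goes next):
  1 to go: {9} 1  {10} 1
  2 to go: {7,10} 1  {8,9} 1  {9,10} 2
  3 to go: {6,7,10} 1  {7,9,10} 3  {8,9,10} 3
  4 to go: {6,7,9,10} 4  {7,8,9,10} 6
  5 to go: {6,7,8,9,10} 10
  6 to go: {5,6,7,8,9,10} 10
  7 to go: {4,5,6,7,8,9,10} 10
  8 to go: {1,4,5,6,7,8,9,10} 10  {3,4,5,6,7,8,9,10} 10
  9 to go: {1,3,4,5,6,7,8,9,10} 20  {2,3,4,5,6,7,8,9,10} 10
  if 0:e drops first: 30 orders

30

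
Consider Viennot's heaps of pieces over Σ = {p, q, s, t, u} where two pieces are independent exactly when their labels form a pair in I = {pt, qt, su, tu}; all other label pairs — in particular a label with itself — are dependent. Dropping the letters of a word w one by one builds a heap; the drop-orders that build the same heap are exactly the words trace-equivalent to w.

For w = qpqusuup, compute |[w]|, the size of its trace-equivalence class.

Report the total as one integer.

4

#0=q has no predecessor
#1=p depends on [0:q]
#2=q depends on [1:p]
#3=u depends on [2:q]
#4=s depends on [2:q]
#5=u depends on [3:u]
#6=u depends on [5:u]
#7=p depends on [4:s, 6:u]
sources: [0:q]
N(rest) = Σ N(rest − s) over sources s of rest; N(one piece) = 1:
  size 1 → [7]=1
  size 2 → [4,7]=1  [6,7]=1
  size 3 → [4,6,7]=2  [5,6,7]=1
  size 4 → [3,5,6,7]=1  [4,5,6,7]=3
  size 5 → [3,4,5,6,7]=4
  size 6 → [2,3,4,5,6,7]=4
  first=0(q) contributes 4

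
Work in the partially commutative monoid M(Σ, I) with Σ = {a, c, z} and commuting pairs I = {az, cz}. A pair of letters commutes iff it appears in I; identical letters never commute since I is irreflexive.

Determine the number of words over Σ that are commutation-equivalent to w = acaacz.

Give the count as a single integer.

6

piece 0:a — minimal
piece 1:c rests on {0:a}
piece 2:a rests on {1:c}
piece 3:a rests on {2:a}
piece 4:c rests on {3:a}
piece 5:z — minimal
minimal pieces: {0:a, 5:z}
ways to finish when only these pieces remain (= sum over removing one remaining piece with nothing left below it):
  1 left: {4}→1  {5}→1
  2 left: {3,4}→1  {4,5}→2
  3 left: {2,3,4}→1  {3,4,5}→3
  4 left: {1,2,3,4}→1  {2,3,4,5}→4
  placing 0:a first → 5 extensions
  placing 5:z first → 1 extensions
total linear extensions = 6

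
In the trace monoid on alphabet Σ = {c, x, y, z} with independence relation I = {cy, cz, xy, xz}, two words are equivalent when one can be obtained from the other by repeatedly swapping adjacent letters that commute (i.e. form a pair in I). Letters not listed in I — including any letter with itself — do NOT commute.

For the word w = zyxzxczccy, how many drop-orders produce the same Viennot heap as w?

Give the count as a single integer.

drop 0:z onto floor
drop 1:y onto {0:z}
drop 2:x onto floor
drop 3:z onto {1:y}
drop 4:x onto {2:x}
drop 5:c onto {4:x}
drop 6:z onto {3:z}
drop 7:c onto {5:c}
drop 8:c onto {7:c}
drop 9:y onto {6:z}
ground layer = {0:z, 2:x}
drop-orders for the pieces not yet dropped (sum over which currently-grounded one goes next):
  1 to go: {8} 1  {9} 1
  2 to go: {6,9} 1  {7,8} 1  {8,9} 2
  3 to go: {3,6,9} 1  {5,7,8} 1  {6,8,9} 3  {7,8,9} 3
  4 to go: {1,3,6,9} 1  {3,6,8,9} 4  {4,5,7,8} 1  {5,7,8,9} 4  {6,7,8,9} 6
  5 to go: {0,1,3,6,9} 1  {1,3,6,8,9} 5  {2,4,5,7,8} 1  {3,6,7,8,9} 10  {4,5,7,8,9} 5  {5,6,7,8,9} 10
  6 to go: {0,1,3,6,8,9} 6  {1,3,6,7,8,9} 15  {2,4,5,7,8,9} 6  {3,5,6,7,8,9} 20  {4,5,6,7,8,9} 15
  7 to go: {0,1,3,6,7,8,9} 21  {1,3,5,6,7,8,9} 35  {2,4,5,6,7,8,9} 21  {3,4,5,6,7,8,9} 35
  8 to go: {0,1,3,5,6,7,8,9} 56  {1,3,4,5,6,7,8,9} 70  {2,3,4,5,6,7,8,9} 56
  if 0:z drops first: 126 orders
  if 2:x drops first: 126 orders
heap linearizations: 252

252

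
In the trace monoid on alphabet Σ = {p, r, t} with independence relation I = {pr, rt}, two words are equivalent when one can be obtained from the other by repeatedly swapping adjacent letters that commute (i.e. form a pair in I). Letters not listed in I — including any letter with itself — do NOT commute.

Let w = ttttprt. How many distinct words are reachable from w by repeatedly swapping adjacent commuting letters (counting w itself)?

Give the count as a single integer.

7

#0=t has no predecessor
#1=t depends on [0:t]
#2=t depends on [1:t]
#3=t depends on [2:t]
#4=p depends on [3:t]
#5=r has no predecessor
#6=t depends on [4:p]
sources: [0:t, 5:r]
N(rest) = Σ N(rest − s) over sources s of rest; N(one piece) = 1:
  size 1 → [5]=1  [6]=1
  size 2 → [4,6]=1  [5,6]=2
  size 3 → [3,4,6]=1  [4,5,6]=3
  size 4 → [2,3,4,6]=1  [3,4,5,6]=4
  size 5 → [1,2,3,4,6]=1  [2,3,4,5,6]=5
  first=0(t) contributes 6
  first=5(r) contributes 1
|[w]| = 7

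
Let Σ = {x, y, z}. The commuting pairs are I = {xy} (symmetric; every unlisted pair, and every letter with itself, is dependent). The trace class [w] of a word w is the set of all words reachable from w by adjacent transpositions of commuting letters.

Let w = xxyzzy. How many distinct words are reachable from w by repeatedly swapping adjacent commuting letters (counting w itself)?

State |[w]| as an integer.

3

0(x) covers ∅
1(x) covers 0:x
2(y) covers ∅
3(z) covers 1:x, 2:y
4(z) covers 3:z
5(y) covers 4:z
floor of heap: 0:x, 2:y
completions by unplaced set U, small U first (add the entries for U minus each lowest piece of U):
  |U|=1: {5}:1
  |U|=2: {4,5}:1
  |U|=3: {3,4,5}:1
  |U|=4: {1,3,4,5}:1  {2,3,4,5}:1
  start at 0(x): 2
  start at 2(y): 1
sum over floor = 3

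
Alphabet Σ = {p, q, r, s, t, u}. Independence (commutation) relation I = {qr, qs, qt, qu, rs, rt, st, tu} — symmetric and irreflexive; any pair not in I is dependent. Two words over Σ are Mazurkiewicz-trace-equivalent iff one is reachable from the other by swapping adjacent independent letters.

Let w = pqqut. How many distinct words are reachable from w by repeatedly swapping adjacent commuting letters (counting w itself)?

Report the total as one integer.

12

0(p) covers ∅
1(q) covers 0:p
2(q) covers 1:q
3(u) covers 0:p
4(t) covers 0:p
floor of heap: 0:p
completions by unplaced set U, small U first (add the entries for U minus each lowest piece of U):
  |U|=1: {2}:1  {3}:1  {4}:1
  |U|=2: {1,2}:1  {2,3}:2  {2,4}:2  {3,4}:2
  |U|=3: {1,2,3}:3  {1,2,4}:3  {2,3,4}:6
  start at 0(p): 12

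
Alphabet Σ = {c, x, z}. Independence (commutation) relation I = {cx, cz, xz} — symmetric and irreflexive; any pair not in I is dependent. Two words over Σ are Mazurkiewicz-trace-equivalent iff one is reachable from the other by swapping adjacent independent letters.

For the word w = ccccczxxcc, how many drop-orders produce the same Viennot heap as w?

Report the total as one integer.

360

#0=c has no predecessor
#1=c depends on [0:c]
#2=c depends on [1:c]
#3=c depends on [2:c]
#4=c depends on [3:c]
#5=z has no predecessor
#6=x has no predecessor
#7=x depends on [6:x]
#8=c depends on [4:c]
#9=c depends on [8:c]
sources: [0:c, 5:z, 6:x]
N(rest) = Σ N(rest − s) over sources s of rest; N(one piece) = 1:
  size 1 → [5]=1  [7]=1  [9]=1
  size 2 → [5,7]=2  [5,9]=2  [6,7]=1  [7,9]=2  [8,9]=1
  size 3 → [4,8,9]=1  [5,6,7]=3  [5,7,9]=6  [5,8,9]=3  [6,7,9]=3  [7,8,9]=3
  size 4 → [3,4,8,9]=1  [4,5,8,9]=4  [4,7,8,9]=4  [5,6,7,9]=12  [5,7,8,9]=12  [6,7,8,9]=6
  size 5 → [2,3,4,8,9]=1  [3,4,5,8,9]=5  [3,4,7,8,9]=5  [4,5,7,8,9]=20  [4,6,7,8,9]=10  [5,6,7,8,9]=30
  size 6 → [1,2,3,4,8,9]=1  [2,3,4,5,8,9]=6  [2,3,4,7,8,9]=6  [3,4,5,7,8,9]=30  [3,4,6,7,8,9]=15  [4,5,6,7,8,9]=60
  size 7 → [0,1,2,3,4,8,9]=1  [1,2,3,4,5,8,9]=7  [1,2,3,4,7,8,9]=7  [2,3,4,5,7,8,9]=42  [2,3,4,6,7,8,9]=21  [3,4,5,6,7,8,9]=105
  size 8 → [0,1,2,3,4,5,8,9]=8  [0,1,2,3,4,7,8,9]=8  [1,2,3,4,5,7,8,9]=56  [1,2,3,4,6,7,8,9]=28  [2,3,4,5,6,7,8,9]=168
  first=0(c) contributes 252
  first=5(z) contributes 36
  first=6(x) contributes 72
|[w]| = 360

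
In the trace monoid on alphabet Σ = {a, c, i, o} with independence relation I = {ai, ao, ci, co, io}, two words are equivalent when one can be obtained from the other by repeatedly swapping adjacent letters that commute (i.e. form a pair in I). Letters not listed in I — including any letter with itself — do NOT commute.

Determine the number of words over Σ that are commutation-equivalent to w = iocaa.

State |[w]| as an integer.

20

0(i) covers ∅
1(o) covers ∅
2(c) covers ∅
3(a) covers 2:c
4(a) covers 3:a
floor of heap: 0:i, 1:o, 2:c
completions by unplaced set U, small U first (add the entries for U minus each lowest piece of U):
  |U|=1: {0}:1  {1}:1  {4}:1
  |U|=2: {0,1}:2  {0,4}:2  {1,4}:2  {3,4}:1
  |U|=3: {0,1,4}:6  {0,3,4}:3  {1,3,4}:3  {2,3,4}:1
  start at 0(i): 4
  start at 1(o): 4
  start at 2(c): 12
sum over floor = 20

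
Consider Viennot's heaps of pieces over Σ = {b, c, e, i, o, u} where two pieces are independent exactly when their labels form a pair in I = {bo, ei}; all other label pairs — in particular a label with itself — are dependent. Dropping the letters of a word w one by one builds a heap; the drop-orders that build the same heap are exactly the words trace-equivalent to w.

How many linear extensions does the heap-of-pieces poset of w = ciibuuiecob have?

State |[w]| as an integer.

4

drop 0:c onto floor
drop 1:i onto {0:c}
drop 2:i onto {1:i}
drop 3:b onto {2:i}
drop 4:u onto {3:b}
drop 5:u onto {4:u}
drop 6:i onto {5:u}
drop 7:e onto {5:u}
drop 8:c onto {6:i, 7:e}
drop 9:o onto {8:c}
drop 10:b onto {8:c}
ground layer = {0:c}
drop-orders for the pieces not yet dropped (sum over which currently-grounded one goes next):
  1 to go: {9} 1  {10} 1
  2 to go: {9,10} 2
  3 to go: {8,9,10} 2
  4 to go: {6,8,9,10} 2  {7,8,9,10} 2
  5 to go: {6,7,8,9,10} 4
  6 to go: {5,6,7,8,9,10} 4
  7 to go: {4,5,6,7,8,9,10} 4
  8 to go: {3,4,5,6,7,8,9,10} 4
  9 to go: {2,3,4,5,6,7,8,9,10} 4
  if 0:c drops first: 4 orders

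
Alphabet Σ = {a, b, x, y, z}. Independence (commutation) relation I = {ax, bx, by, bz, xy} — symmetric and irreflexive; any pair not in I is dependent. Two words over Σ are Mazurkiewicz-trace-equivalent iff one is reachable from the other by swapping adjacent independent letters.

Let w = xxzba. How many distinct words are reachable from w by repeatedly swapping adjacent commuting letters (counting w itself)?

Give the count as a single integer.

4

drop 0:x onto floor
drop 1:x onto {0:x}
drop 2:z onto {1:x}
drop 3:b onto floor
drop 4:a onto {2:z, 3:b}
ground layer = {0:x, 3:b}
drop-orders for the pieces not yet dropped (sum over which currently-grounded one goes next):
  1 to go: {4} 1
  2 to go: {2,4} 1  {3,4} 1
  3 to go: {1,2,4} 1  {2,3,4} 2
  if 0:x drops first: 3 orders
  if 3:b drops first: 1 orders
heap linearizations: 4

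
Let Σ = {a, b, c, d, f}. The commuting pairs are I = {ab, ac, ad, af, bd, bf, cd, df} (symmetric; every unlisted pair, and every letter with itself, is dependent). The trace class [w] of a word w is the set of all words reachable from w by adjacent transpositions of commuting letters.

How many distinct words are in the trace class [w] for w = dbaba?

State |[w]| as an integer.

0(d) covers ∅
1(b) covers ∅
2(a) covers ∅
3(b) covers 1:b
4(a) covers 2:a
floor of heap: 0:d, 1:b, 2:a
completions by unplaced set U, small U first (add the entries for U minus each lowest piece of U):
  |U|=1: {0}:1  {3}:1  {4}:1
  |U|=2: {0,3}:2  {0,4}:2  {1,3}:1  {2,4}:1  {3,4}:2
  |U|=3: {0,1,3}:3  {0,2,4}:3  {0,3,4}:6  {1,3,4}:3  {2,3,4}:3
  start at 0(d): 6
  start at 1(b): 12
  start at 2(a): 12
sum over floor = 30

30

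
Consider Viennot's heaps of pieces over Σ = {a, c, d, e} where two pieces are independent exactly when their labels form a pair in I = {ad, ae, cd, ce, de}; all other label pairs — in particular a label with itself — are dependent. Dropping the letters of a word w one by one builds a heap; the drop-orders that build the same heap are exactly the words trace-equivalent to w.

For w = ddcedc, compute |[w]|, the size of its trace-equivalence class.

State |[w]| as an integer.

0(d) covers ∅
1(d) covers 0:d
2(c) covers ∅
3(e) covers ∅
4(d) covers 1:d
5(c) covers 2:c
floor of heap: 0:d, 2:c, 3:e
completions by unplaced set U, small U first (add the entries for U minus each lowest piece of U):
  |U|=1: {3}:1  {4}:1  {5}:1
  |U|=2: {1,4}:1  {2,5}:1  {3,4}:2  {3,5}:2  {4,5}:2
  |U|=3: {0,1,4}:1  {1,3,4}:3  {1,4,5}:3  {2,3,5}:3  {2,4,5}:3  {3,4,5}:6
  |U|=4: {0,1,3,4}:4  {0,1,4,5}:4  {1,2,4,5}:6  {1,3,4,5}:12  {2,3,4,5}:12
  start at 0(d): 30
  start at 2(c): 20
  start at 3(e): 10
sum over floor = 60

60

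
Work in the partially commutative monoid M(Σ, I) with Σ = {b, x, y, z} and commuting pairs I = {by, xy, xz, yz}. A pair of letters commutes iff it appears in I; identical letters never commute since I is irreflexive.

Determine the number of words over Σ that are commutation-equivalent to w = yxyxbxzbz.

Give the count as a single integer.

drop 0:y onto floor
drop 1:x onto floor
drop 2:y onto {0:y}
drop 3:x onto {1:x}
drop 4:b onto {3:x}
drop 5:x onto {4:b}
drop 6:z onto {4:b}
drop 7:b onto {5:x, 6:z}
drop 8:z onto {7:b}
ground layer = {0:y, 1:x}
drop-orders for the pieces not yet dropped (sum over which currently-grounded one goes next):
  1 to go: {2} 1  {8} 1
  2 to go: {0,2} 1  {2,8} 2  {7,8} 1
  3 to go: {0,2,8} 3  {2,7,8} 3  {5,7,8} 1  {6,7,8} 1
  4 to go: {0,2,7,8} 6  {2,5,7,8} 4  {2,6,7,8} 4  {5,6,7,8} 2
  5 to go: {0,2,5,7,8} 10  {0,2,6,7,8} 10  {2,5,6,7,8} 10  {4,5,6,7,8} 2
  6 to go: {0,2,5,6,7,8} 30  {2,4,5,6,7,8} 12  {3,4,5,6,7,8} 2
  7 to go: {0,2,4,5,6,7,8} 42  {1,3,4,5,6,7,8} 2  {2,3,4,5,6,7,8} 14
  if 0:y drops first: 16 orders
  if 1:x drops first: 56 orders
heap linearizations: 72

72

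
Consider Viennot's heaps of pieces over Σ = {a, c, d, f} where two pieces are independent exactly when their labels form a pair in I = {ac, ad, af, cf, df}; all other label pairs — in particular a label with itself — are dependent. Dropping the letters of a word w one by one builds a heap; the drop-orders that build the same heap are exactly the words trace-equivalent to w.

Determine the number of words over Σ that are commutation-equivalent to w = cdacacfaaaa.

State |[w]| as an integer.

2310

0(c) covers ∅
1(d) covers 0:c
2(a) covers ∅
3(c) covers 1:d
4(a) covers 2:a
5(c) covers 3:c
6(f) covers ∅
7(a) covers 4:a
8(a) covers 7:a
9(a) covers 8:a
10(a) covers 9:a
floor of heap: 0:c, 2:a, 6:f
completions by unplaced set U, small U first (add the entries for U minus each lowest piece of U):
  |U|=1: {5}:1  {6}:1  {10}:1
  |U|=2: {3,5}:1  {5,6}:2  {5,10}:2  {6,10}:2  {9,10}:1
  |U|=3: {1,3,5}:1  {3,5,6}:3  {3,5,10}:3  {5,6,10}:6  {5,9,10}:3  {6,9,10}:3  {8,9,10}:1
  |U|=4: {0,1,3,5}:1  {1,3,5,6}:4  {1,3,5,10}:4  {3,5,6,10}:12  {3,5,9,10}:6  {5,6,9,10}:12  {5,8,9,10}:4  {6,8,9,10}:4  {7,8,9,10}:1
  |U|=5: {0,1,3,5,6}:5  {0,1,3,5,10}:5  {1,3,5,6,10}:20  {1,3,5,9,10}:10  {3,5,6,9,10}:30  {3,5,8,9,10}:10  {4,7,8,9,10}:1  {5,6,8,9,10}:20  {5,7,8,9,10}:5  {6,7,8,9,10}:5
  |U|=6: {0,1,3,5,6,10}:30  {0,1,3,5,9,10}:15  {1,3,5,6,9,10}:60  {1,3,5,8,9,10}:20  {2,4,7,8,9,10}:1  {3,5,6,8,9,10}:60  {3,5,7,8,9,10}:15  {4,5,7,8,9,10}:6  {4,6,7,8,9,10}:6  {5,6,7,8,9,10}:30
  |U|=7: {0,1,3,5,6,9,10}:105  {0,1,3,5,8,9,10}:35  {1,3,5,6,8,9,10}:140  {1,3,5,7,8,9,10}:35  {2,4,5,7,8,9,10}:7  {2,4,6,7,8,9,10}:7  {3,4,5,7,8,9,10}:21  {3,5,6,7,8,9,10}:105  {4,5,6,7,8,9,10}:42
  |U|=8: {0,1,3,5,6,8,9,10}:280  {0,1,3,5,7,8,9,10}:70  {1,3,4,5,7,8,9,10}:56  {1,3,5,6,7,8,9,10}:280  {2,3,4,5,7,8,9,10}:28  {2,4,5,6,7,8,9,10}:56  {3,4,5,6,7,8,9,10}:168
  |U|=9: {0,1,3,4,5,7,8,9,10}:126  {0,1,3,5,6,7,8,9,10}:630  {1,2,3,4,5,7,8,9,10}:84  {1,3,4,5,6,7,8,9,10}:504  {2,3,4,5,6,7,8,9,10}:252
  start at 0(c): 840
  start at 2(a): 1260
  start at 6(f): 210
sum over floor = 2310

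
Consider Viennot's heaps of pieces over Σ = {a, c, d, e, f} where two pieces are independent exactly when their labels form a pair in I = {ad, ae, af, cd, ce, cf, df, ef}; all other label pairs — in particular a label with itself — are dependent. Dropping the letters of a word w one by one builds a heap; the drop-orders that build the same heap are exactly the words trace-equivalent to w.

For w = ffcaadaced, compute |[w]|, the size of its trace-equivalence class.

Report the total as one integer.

2520

drop 0:f onto floor
drop 1:f onto {0:f}
drop 2:c onto floor
drop 3:a onto {2:c}
drop 4:a onto {3:a}
drop 5:d onto floor
drop 6:a onto {4:a}
drop 7:c onto {6:a}
drop 8:e onto {5:d}
drop 9:d onto {8:e}
ground layer = {0:f, 2:c, 5:d}
drop-orders for the pieces not yet dropped (sum over which currently-grounded one goes next):
  1 to go: {1} 1  {7} 1  {9} 1
  2 to go: {0,1} 1  {1,7} 2  {1,9} 2  {6,7} 1  {7,9} 2  {8,9} 1
  3 to go: {0,1,7} 3  {0,1,9} 3  {1,6,7} 3  {1,7,9} 6  {1,8,9} 3  {4,6,7} 1  {5,8,9} 1  {6,7,9} 3  {7,8,9} 3
  4 to go: {0,1,6,7} 6  {0,1,7,9} 12  {0,1,8,9} 6  {1,4,6,7} 4  {1,5,8,9} 4  {1,6,7,9} 12  {1,7,8,9} 12  {3,4,6,7} 1  {4,6,7,9} 4  {5,7,8,9} 4  {6,7,8,9} 6
  5 to go: {0,1,4,6,7} 10  {0,1,5,8,9} 10  {0,1,6,7,9} 30  {0,1,7,8,9} 30  {1,3,4,6,7} 5  {1,4,6,7,9} 20  {1,5,7,8,9} 20  {1,6,7,8,9} 30  {2,3,4,6,7} 1  {3,4,6,7,9} 5  {4,6,7,8,9} 10  {5,6,7,8,9} 10
  6 to go: {0,1,3,4,6,7} 15  {0,1,4,6,7,9} 60  {0,1,5,7,8,9} 60  {0,1,6,7,8,9} 90  {1,2,3,4,6,7} 6  {1,3,4,6,7,9} 30  {1,4,6,7,8,9} 60  {1,5,6,7,8,9} 60  {2,3,4,6,7,9} 6  {3,4,6,7,8,9} 15  {4,5,6,7,8,9} 20
  7 to go: {0,1,2,3,4,6,7} 21  {0,1,3,4,6,7,9} 105  {0,1,4,6,7,8,9} 210  {0,1,5,6,7,8,9} 210  {1,2,3,4,6,7,9} 42  {1,3,4,6,7,8,9} 105  {1,4,5,6,7,8,9} 140  {2,3,4,6,7,8,9} 21  {3,4,5,6,7,8,9} 35
  8 to go: {0,1,2,3,4,6,7,9} 168  {0,1,3,4,6,7,8,9} 420  {0,1,4,5,6,7,8,9} 560  {1,2,3,4,6,7,8,9} 168  {1,3,4,5,6,7,8,9} 280  {2,3,4,5,6,7,8,9} 56
  if 0:f drops first: 504 orders
  if 2:c drops first: 1260 orders
  if 5:d drops first: 756 orders
heap linearizations: 2520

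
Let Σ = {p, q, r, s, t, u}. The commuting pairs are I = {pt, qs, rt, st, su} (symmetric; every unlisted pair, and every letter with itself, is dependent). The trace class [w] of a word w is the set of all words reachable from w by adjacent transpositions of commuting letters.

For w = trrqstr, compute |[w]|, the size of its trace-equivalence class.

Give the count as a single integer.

17

piece 0:t — minimal
piece 1:r — minimal
piece 2:r rests on {1:r}
piece 3:q rests on {0:t, 2:r}
piece 4:s rests on {2:r}
piece 5:t rests on {3:q}
piece 6:r rests on {3:q, 4:s}
minimal pieces: {0:t, 1:r}
ways to finish when only these pieces remain (= sum over removing one remaining piece with nothing left below it):
  1 left: {5}→1  {6}→1
  2 left: {4,6}→1  {5,6}→2
  3 left: {3,5,6}→2  {4,5,6}→3
  4 left: {0,3,5,6}→2  {3,4,5,6}→5
  5 left: {0,3,4,5,6}→7  {2,3,4,5,6}→5
  placing 0:t first → 5 extensions
  placing 1:r first → 12 extensions
total linear extensions = 17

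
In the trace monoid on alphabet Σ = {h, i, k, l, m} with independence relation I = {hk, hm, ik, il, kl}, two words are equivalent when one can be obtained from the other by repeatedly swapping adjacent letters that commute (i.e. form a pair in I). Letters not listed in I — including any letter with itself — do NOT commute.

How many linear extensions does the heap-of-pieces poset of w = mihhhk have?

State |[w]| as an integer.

piece 0:m — minimal
piece 1:i rests on {0:m}
piece 2:h rests on {1:i}
piece 3:h rests on {2:h}
piece 4:h rests on {3:h}
piece 5:k rests on {0:m}
minimal pieces: {0:m}
ways to finish when only these pieces remain (= sum over removing one remaining piece with nothing left below it):
  1 left: {4}→1  {5}→1
  2 left: {3,4}→1  {4,5}→2
  3 left: {2,3,4}→1  {3,4,5}→3
  4 left: {1,2,3,4}→1  {2,3,4,5}→4
  placing 0:m first → 5 extensions

5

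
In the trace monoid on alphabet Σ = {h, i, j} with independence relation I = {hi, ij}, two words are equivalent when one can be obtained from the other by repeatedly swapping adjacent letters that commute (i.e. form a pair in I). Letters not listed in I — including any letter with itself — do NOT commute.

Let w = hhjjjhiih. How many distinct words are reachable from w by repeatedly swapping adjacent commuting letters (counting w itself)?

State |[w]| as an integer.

#0=h has no predecessor
#1=h depends on [0:h]
#2=j depends on [1:h]
#3=j depends on [2:j]
#4=j depends on [3:j]
#5=h depends on [4:j]
#6=i has no predecessor
#7=i depends on [6:i]
#8=h depends on [5:h]
sources: [0:h, 6:i]
N(rest) = Σ N(rest − s) over sources s of rest; N(one piece) = 1:
  size 1 → [7]=1  [8]=1
  size 2 → [5,8]=1  [6,7]=1  [7,8]=2
  size 3 → [4,5,8]=1  [5,7,8]=3  [6,7,8]=3
  size 4 → [3,4,5,8]=1  [4,5,7,8]=4  [5,6,7,8]=6
  size 5 → [2,3,4,5,8]=1  [3,4,5,7,8]=5  [4,5,6,7,8]=10
  size 6 → [1,2,3,4,5,8]=1  [2,3,4,5,7,8]=6  [3,4,5,6,7,8]=15
  size 7 → [0,1,2,3,4,5,8]=1  [1,2,3,4,5,7,8]=7  [2,3,4,5,6,7,8]=21
  first=0(h) contributes 28
  first=6(i) contributes 8
|[w]| = 36

36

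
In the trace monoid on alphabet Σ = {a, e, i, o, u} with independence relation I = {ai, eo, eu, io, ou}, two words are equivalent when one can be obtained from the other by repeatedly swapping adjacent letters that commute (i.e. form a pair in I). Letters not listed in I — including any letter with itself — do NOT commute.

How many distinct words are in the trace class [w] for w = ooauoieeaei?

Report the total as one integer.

0(o) covers ∅
1(o) covers 0:o
2(a) covers 1:o
3(u) covers 2:a
4(o) covers 2:a
5(i) covers 3:u
6(e) covers 5:i
7(e) covers 6:e
8(a) covers 4:o, 7:e
9(e) covers 8:a
10(i) covers 9:e
floor of heap: 0:o
completions by unplaced set U, small U first (add the entries for U minus each lowest piece of U):
  |U|=1: {10}:1
  |U|=2: {9,10}:1
  |U|=3: {8,9,10}:1
  |U|=4: {4,8,9,10}:1  {7,8,9,10}:1
  |U|=5: {4,7,8,9,10}:2  {6,7,8,9,10}:1
  |U|=6: {4,6,7,8,9,10}:3  {5,6,7,8,9,10}:1
  |U|=7: {3,5,6,7,8,9,10}:1  {4,5,6,7,8,9,10}:4
  |U|=8: {3,4,5,6,7,8,9,10}:5
  |U|=9: {2,3,4,5,6,7,8,9,10}:5
  start at 0(o): 5

5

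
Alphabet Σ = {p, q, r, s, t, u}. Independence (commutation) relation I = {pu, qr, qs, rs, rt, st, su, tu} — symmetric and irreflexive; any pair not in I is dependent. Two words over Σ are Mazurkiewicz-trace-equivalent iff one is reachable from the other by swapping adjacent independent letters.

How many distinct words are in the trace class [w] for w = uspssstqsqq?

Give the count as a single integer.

392

0(u) covers ∅
1(s) covers ∅
2(p) covers 1:s
3(s) covers 2:p
4(s) covers 3:s
5(s) covers 4:s
6(t) covers 2:p
7(q) covers 0:u, 6:t
8(s) covers 5:s
9(q) covers 7:q
10(q) covers 9:q
floor of heap: 0:u, 1:s
completions by unplaced set U, small U first (add the entries for U minus each lowest piece of U):
  |U|=1: {8}:1  {10}:1
  |U|=2: {5,8}:1  {8,10}:2  {9,10}:1
  |U|=3: {4,5,8}:1  {5,8,10}:3  {7,9,10}:1  {8,9,10}:3
  |U|=4: {0,7,9,10}:1  {3,4,5,8}:1  {4,5,8,10}:4  {5,8,9,10}:6  {6,7,9,10}:1  {7,8,9,10}:4
  |U|=5: {0,6,7,9,10}:2  {0,7,8,9,10}:5  {3,4,5,8,10}:5  {4,5,8,9,10}:10  {5,7,8,9,10}:10  {6,7,8,9,10}:5
  |U|=6: {0,5,7,8,9,10}:15  {0,6,7,8,9,10}:12  {3,4,5,8,9,10}:15  {4,5,7,8,9,10}:20  {5,6,7,8,9,10}:15
  |U|=7: {0,4,5,7,8,9,10}:35  {0,5,6,7,8,9,10}:42  {3,4,5,7,8,9,10}:35  {4,5,6,7,8,9,10}:35
  |U|=8: {0,3,4,5,7,8,9,10}:70  {0,4,5,6,7,8,9,10}:112  {3,4,5,6,7,8,9,10}:70
  |U|=9: {0,3,4,5,6,7,8,9,10}:252  {2,3,4,5,6,7,8,9,10}:70
  start at 0(u): 70
  start at 1(s): 322
sum over floor = 392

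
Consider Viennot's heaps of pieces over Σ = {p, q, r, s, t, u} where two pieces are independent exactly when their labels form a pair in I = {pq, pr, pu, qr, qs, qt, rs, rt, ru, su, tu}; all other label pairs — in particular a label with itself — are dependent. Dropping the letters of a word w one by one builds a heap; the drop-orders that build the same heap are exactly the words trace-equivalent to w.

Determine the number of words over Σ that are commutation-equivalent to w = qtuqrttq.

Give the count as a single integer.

280

0(q) covers ∅
1(t) covers ∅
2(u) covers 0:q
3(q) covers 2:u
4(r) covers ∅
5(t) covers 1:t
6(t) covers 5:t
7(q) covers 3:q
floor of heap: 0:q, 1:t, 4:r
completions by unplaced set U, small U first (add the entries for U minus each lowest piece of U):
  |U|=1: {4}:1  {6}:1  {7}:1
  |U|=2: {3,7}:1  {4,6}:2  {4,7}:2  {5,6}:1  {6,7}:2
  |U|=3: {1,5,6}:1  {2,3,7}:1  {3,4,7}:3  {3,6,7}:3  {4,5,6}:3  {4,6,7}:6  {5,6,7}:3
  |U|=4: {0,2,3,7}:1  {1,4,5,6}:4  {1,5,6,7}:4  {2,3,4,7}:4  {2,3,6,7}:4  {3,4,6,7}:12  {3,5,6,7}:6  {4,5,6,7}:12
  |U|=5: {0,2,3,4,7}:5  {0,2,3,6,7}:5  {1,3,5,6,7}:10  {1,4,5,6,7}:20  {2,3,4,6,7}:20  {2,3,5,6,7}:10  {3,4,5,6,7}:30
  |U|=6: {0,2,3,4,6,7}:30  {0,2,3,5,6,7}:15  {1,2,3,5,6,7}:20  {1,3,4,5,6,7}:60  {2,3,4,5,6,7}:60
  start at 0(q): 140
  start at 1(t): 105
  start at 4(r): 35
sum over floor = 280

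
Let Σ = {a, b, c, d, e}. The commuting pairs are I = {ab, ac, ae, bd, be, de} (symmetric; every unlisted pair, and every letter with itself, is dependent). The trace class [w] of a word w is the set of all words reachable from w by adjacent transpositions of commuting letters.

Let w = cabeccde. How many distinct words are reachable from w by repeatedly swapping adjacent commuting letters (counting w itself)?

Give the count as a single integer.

drop 0:c onto floor
drop 1:a onto floor
drop 2:b onto {0:c}
drop 3:e onto {0:c}
drop 4:c onto {2:b, 3:e}
drop 5:c onto {4:c}
drop 6:d onto {1:a, 5:c}
drop 7:e onto {5:c}
ground layer = {0:c, 1:a}
drop-orders for the pieces not yet dropped (sum over which currently-grounded one goes next):
  1 to go: {6} 1  {7} 1
  2 to go: {1,6} 1  {6,7} 2
  3 to go: {1,6,7} 3  {5,6,7} 2
  4 to go: {1,5,6,7} 5  {4,5,6,7} 2
  5 to go: {1,4,5,6,7} 7  {2,4,5,6,7} 2  {3,4,5,6,7} 2
  6 to go: {1,2,4,5,6,7} 9  {1,3,4,5,6,7} 9  {2,3,4,5,6,7} 4
  if 0:c drops first: 22 orders
  if 1:a drops first: 4 orders
heap linearizations: 26

26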